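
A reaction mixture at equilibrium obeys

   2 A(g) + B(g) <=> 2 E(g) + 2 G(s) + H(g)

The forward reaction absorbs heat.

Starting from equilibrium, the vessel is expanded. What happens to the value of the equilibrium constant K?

unchanged

The equilibrium constant depends only on temperature. This perturbation changes neither the position of equilibrium nor K.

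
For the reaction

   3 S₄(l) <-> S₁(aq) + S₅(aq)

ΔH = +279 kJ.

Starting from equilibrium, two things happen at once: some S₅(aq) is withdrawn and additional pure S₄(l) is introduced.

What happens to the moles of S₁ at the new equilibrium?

Removing S₅ (aq), a product, drives the reaction to the right.
S₄ is a pure liquid; its activity is 1 regardless of amount, so Q is unaffected — no shift from this change.
The net shift is to the right. S₁ is a product, so its amount increases.

increases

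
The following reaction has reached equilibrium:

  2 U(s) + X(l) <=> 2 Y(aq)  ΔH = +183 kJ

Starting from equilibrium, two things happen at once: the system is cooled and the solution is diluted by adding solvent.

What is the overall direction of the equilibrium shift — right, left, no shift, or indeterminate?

cannot be determined

The forward reaction is endothermic. Lowering T favours the exothermic direction — shift to the left.
Dilution lowers every aqueous concentration by the same factor. Δn_aq = 2 − 0 = +2, so the system shifts toward the side with more dissolved moles — to the right.
The individual effects push in opposite directions; without quantitative information the net direction cannot be determined.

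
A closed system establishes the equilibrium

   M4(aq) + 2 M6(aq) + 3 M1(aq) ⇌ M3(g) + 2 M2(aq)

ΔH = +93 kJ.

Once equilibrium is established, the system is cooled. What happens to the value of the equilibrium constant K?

K depends on temperature via the van 't Hoff relation. The forward reaction is endothermic, so lowering T decreases K.

decreases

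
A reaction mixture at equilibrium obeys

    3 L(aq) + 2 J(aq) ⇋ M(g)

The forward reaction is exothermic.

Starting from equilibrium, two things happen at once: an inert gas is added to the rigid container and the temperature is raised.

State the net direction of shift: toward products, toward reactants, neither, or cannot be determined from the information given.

At constant volume, adding an inert gas leaves every reacting species' partial pressure unchanged, so Q is unchanged — no shift from this change.
The forward reaction is exothermic. Raising T favours the endothermic direction — shift to the left.
Only the nonzero effect(s) matter; the net shift is to the left.

left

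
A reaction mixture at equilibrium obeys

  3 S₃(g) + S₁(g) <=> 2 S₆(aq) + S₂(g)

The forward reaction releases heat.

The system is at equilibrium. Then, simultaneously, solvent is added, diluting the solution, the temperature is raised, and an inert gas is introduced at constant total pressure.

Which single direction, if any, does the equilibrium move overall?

cannot be determined

Dilution lowers every aqueous concentration by the same factor. Δn_aq = 2 − 0 = +2, so the system shifts toward the side with more dissolved moles — to the right.
The forward reaction is exothermic. Raising T favours the endothermic direction — shift to the left.
Adding inert gas at constant total pressure expands the volume and lowers every reacting partial pressure. With Δn_gas = 1 − 4 = -3, Q moves away from K toward the side with fewer gas moles, so the system shifts toward the side with more gas moles — to the left.
The individual effects push in opposite directions; without quantitative information the net direction cannot be determined.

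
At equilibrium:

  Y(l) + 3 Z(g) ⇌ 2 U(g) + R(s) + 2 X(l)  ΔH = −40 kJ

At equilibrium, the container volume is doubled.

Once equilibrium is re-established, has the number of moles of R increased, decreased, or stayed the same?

Gas moles: reactants 3, products 2 (Δn_gas = -1). Expansion shifts the system toward the side with more moles of gas — to the left.
The net shift is to the left. R is a product, so its amount decreases.

decreases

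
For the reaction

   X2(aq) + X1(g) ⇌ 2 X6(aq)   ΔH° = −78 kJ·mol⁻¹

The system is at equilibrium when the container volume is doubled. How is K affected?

unchanged

The equilibrium constant depends only on temperature. This perturbation may move the position of equilibrium, but since T is unchanged, K itself is unchanged.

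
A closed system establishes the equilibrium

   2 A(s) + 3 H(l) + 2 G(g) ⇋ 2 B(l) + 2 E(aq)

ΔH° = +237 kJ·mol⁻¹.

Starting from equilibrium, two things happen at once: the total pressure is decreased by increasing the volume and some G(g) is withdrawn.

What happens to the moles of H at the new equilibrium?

increases

Gas moles: reactants 2, products 0 (Δn_gas = -2). Expansion shifts the system toward the side with more moles of gas — to the left.
Removing G (g), a reactant, drives the reaction to the left.
The net shift is to the left. H is a reactant, so its amount increases.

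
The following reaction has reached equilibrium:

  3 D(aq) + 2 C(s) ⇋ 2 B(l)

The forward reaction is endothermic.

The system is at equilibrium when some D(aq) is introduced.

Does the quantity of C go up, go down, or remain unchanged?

Adding D (aq), a reactant, drives the reaction to the right.
The net shift is to the right. C is a reactant, so its amount decreases.

decreases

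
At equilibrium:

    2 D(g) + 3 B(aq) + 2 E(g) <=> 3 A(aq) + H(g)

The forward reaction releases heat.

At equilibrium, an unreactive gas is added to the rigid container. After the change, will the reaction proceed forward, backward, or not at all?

no shift

At constant volume, adding an inert gas leaves every reacting species' partial pressure unchanged, so Q is unchanged — no shift from this change.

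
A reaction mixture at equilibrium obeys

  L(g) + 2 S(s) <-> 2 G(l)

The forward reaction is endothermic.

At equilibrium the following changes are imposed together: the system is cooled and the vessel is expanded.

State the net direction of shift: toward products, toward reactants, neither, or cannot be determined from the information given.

left

The forward reaction is endothermic. Lowering T favours the exothermic direction — shift to the left.
Gas moles: reactants 1, products 0 (Δn_gas = -1). Expansion shifts the system toward the side with more moles of gas — to the left.
All effects act in the same direction — net shift to the left.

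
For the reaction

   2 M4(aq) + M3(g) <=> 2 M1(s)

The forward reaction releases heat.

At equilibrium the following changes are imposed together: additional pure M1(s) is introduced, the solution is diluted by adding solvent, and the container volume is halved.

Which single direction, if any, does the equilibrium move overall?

M1 is a pure solid; its activity is 1 regardless of amount, so Q is unaffected — no shift from this change.
Dilution lowers every aqueous concentration by the same factor. Δn_aq = 0 − 2 = -2, so the system shifts toward the side with more dissolved moles — to the left.
Gas moles: reactants 1, products 0 (Δn_gas = -1). Compression shifts the system toward the side with fewer moles of gas — to the right.
The individual effects push in opposite directions; without quantitative information the net direction cannot be determined.

cannot be determined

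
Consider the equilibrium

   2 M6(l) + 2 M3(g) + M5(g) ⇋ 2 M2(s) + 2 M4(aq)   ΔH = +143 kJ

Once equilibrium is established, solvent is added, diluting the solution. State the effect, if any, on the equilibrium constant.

unchanged

The equilibrium constant depends only on temperature. This perturbation may move the position of equilibrium, but since T is unchanged, K itself is unchanged.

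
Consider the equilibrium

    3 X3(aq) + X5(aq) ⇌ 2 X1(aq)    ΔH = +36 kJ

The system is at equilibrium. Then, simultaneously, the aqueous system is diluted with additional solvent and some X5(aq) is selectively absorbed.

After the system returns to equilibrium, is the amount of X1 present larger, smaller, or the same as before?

Dilution lowers every aqueous concentration by the same factor. Δn_aq = 2 − 4 = -2, so the system shifts toward the side with more dissolved moles — to the left.
Removing X5 (aq), a reactant, drives the reaction to the left.
The net shift is to the left. X1 is a product, so its amount decreases.

decreases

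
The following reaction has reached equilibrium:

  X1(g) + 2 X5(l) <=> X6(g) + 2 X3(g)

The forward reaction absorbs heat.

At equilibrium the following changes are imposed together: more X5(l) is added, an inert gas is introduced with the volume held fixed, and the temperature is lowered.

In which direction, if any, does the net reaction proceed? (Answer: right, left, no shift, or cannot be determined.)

X5 is a pure liquid; its activity is 1 regardless of amount, so Q is unaffected — no shift from this change.
At constant volume, adding an inert gas leaves every reacting species' partial pressure unchanged, so Q is unchanged — no shift from this change.
The forward reaction is endothermic. Lowering T favours the exothermic direction — shift to the left.
Only the nonzero effect(s) matter; the net shift is to the left.

left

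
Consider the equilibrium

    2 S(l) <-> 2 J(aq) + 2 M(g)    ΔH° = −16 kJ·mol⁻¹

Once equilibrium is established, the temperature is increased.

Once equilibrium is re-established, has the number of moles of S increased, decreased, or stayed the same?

The forward reaction is exothermic. Raising T favours the endothermic direction — shift to the left.
The net shift is to the left. S is a reactant, so its amount increases.

increases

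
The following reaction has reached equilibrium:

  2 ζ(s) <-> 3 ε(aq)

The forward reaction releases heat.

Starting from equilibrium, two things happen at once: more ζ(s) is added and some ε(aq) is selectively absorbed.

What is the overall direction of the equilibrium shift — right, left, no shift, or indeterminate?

right

ζ is a pure solid; its activity is 1 regardless of amount, so Q is unaffected — no shift from this change.
Removing ε (aq), a product, drives the reaction to the right.
Only the nonzero effect(s) matter; the net shift is to the right.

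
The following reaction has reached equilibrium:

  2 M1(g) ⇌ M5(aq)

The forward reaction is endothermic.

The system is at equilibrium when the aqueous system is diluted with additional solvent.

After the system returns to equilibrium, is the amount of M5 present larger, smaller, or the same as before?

Dilution lowers every aqueous concentration by the same factor. Δn_aq = 1 − 0 = +1, so the system shifts toward the side with more dissolved moles — to the right.
The net shift is to the right. M5 is a product, so its amount increases.

increases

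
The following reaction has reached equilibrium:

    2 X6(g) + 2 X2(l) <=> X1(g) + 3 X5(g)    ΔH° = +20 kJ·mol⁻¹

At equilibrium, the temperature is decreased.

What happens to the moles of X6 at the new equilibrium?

The forward reaction is endothermic. Lowering T favours the exothermic direction — shift to the left.
The net shift is to the left. X6 is a reactant, so its amount increases.

increases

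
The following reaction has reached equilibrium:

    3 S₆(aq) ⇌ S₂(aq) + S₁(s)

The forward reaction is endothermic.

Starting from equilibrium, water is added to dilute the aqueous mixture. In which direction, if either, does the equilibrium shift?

Dilution lowers every aqueous concentration by the same factor. Δn_aq = 1 − 3 = -2, so the system shifts toward the side with more dissolved moles — to the left.

left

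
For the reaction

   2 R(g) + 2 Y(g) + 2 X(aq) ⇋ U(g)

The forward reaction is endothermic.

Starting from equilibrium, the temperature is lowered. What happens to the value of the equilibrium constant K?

K depends on temperature via the van 't Hoff relation. The forward reaction is endothermic, so lowering T decreases K.

decreases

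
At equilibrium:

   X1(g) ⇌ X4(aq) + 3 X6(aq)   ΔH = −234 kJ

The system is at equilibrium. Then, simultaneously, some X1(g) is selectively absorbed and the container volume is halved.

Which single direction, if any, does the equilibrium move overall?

Removing X1 (g), a reactant, drives the reaction to the left.
Gas moles: reactants 1, products 0 (Δn_gas = -1). Compression shifts the system toward the side with fewer moles of gas — to the right.
The individual effects push in opposite directions; without quantitative information the net direction cannot be determined.

cannot be determined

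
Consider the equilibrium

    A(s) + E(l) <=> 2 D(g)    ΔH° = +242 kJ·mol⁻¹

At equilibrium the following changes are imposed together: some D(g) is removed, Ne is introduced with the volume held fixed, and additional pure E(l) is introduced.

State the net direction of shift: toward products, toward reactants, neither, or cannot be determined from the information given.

Removing D (g), a product, drives the reaction to the right.
At constant volume, adding an inert gas leaves every reacting species' partial pressure unchanged, so Q is unchanged — no shift from this change.
E is a pure liquid; its activity is 1 regardless of amount, so Q is unaffected — no shift from this change.
Only the nonzero effect(s) matter; the net shift is to the right.

right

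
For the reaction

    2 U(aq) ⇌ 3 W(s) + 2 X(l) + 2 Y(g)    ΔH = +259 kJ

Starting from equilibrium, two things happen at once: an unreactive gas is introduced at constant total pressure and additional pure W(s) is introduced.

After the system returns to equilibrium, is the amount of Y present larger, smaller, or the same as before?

Adding inert gas at constant total pressure expands the volume and lowers every reacting partial pressure. With Δn_gas = 2 − 0 = +2, Q moves away from K toward the side with fewer gas moles, so the system shifts toward the side with more gas moles — to the right.
W is a pure solid; its activity is 1 regardless of amount, so Q is unaffected — no shift from this change.
The net shift is to the right. Y is a product, so its amount increases.

increases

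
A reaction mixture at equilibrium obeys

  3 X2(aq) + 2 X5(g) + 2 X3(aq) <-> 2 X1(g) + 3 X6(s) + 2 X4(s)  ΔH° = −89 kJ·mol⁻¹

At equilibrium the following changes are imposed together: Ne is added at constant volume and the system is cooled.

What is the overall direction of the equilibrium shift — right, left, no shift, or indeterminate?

At constant volume, adding an inert gas leaves every reacting species' partial pressure unchanged, so Q is unchanged — no shift from this change.
The forward reaction is exothermic. Lowering T favours the exothermic direction — shift to the right.
Only the nonzero effect(s) matter; the net shift is to the right.

right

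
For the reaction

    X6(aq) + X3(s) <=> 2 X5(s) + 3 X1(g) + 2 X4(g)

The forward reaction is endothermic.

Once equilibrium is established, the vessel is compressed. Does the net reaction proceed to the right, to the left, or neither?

Gas moles: reactants 0, products 5 (Δn_gas = +5). Compression shifts the system toward the side with fewer moles of gas — to the left.

left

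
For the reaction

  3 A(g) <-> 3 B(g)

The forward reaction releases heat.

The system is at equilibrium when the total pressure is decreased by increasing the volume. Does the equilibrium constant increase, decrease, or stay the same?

unchanged

The equilibrium constant depends only on temperature. This perturbation changes neither the position of equilibrium nor K.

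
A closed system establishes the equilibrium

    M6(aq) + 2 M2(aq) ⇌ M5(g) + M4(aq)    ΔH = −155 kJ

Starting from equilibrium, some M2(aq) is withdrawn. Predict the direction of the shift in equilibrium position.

left

Removing M2 (aq), a reactant, drives the reaction to the left.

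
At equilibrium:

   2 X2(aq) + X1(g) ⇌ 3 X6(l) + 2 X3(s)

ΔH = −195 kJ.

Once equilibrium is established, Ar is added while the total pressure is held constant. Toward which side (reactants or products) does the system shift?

left

Adding inert gas at constant total pressure expands the volume and lowers every reacting partial pressure. With Δn_gas = 0 − 1 = -1, Q moves away from K toward the side with fewer gas moles, so the system shifts toward the side with more gas moles — to the left.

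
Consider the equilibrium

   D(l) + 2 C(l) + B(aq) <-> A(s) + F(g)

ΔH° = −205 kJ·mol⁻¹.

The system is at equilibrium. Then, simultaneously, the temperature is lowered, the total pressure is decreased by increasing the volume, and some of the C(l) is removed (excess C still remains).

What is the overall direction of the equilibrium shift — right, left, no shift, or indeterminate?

right

The forward reaction is exothermic. Lowering T favours the exothermic direction — shift to the right.
Gas moles: reactants 0, products 1 (Δn_gas = +1). Expansion shifts the system toward the side with more moles of gas — to the right.
C is a pure liquid; its activity is 1 regardless of amount, so Q is unaffected — no shift from this change.
Only the nonzero effect(s) matter; the net shift is to the right.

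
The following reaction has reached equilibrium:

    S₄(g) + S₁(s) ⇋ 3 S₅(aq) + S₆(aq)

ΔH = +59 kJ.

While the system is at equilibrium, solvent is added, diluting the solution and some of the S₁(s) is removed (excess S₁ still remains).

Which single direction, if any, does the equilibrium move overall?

right

Dilution lowers every aqueous concentration by the same factor. Δn_aq = 4 − 0 = +4, so the system shifts toward the side with more dissolved moles — to the right.
S₁ is a pure solid; its activity is 1 regardless of amount, so Q is unaffected — no shift from this change.
Only the nonzero effect(s) matter; the net shift is to the right.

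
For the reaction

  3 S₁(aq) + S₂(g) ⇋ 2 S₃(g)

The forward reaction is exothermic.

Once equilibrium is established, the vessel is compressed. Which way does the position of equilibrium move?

left

Gas moles: reactants 1, products 2 (Δn_gas = +1). Compression shifts the system toward the side with fewer moles of gas — to the left.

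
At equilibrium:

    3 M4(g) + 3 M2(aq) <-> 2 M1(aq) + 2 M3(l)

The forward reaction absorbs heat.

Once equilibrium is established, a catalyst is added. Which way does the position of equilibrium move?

A catalyst speeds both forward and reverse rates equally; it changes neither Q nor K — no shift from this change.

no shift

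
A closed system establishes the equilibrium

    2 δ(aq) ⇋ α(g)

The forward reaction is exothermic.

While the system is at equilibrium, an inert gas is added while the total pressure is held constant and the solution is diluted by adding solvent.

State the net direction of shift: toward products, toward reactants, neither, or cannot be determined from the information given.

cannot be determined

Adding inert gas at constant total pressure expands the volume and lowers every reacting partial pressure. With Δn_gas = 1 − 0 = +1, Q moves away from K toward the side with fewer gas moles, so the system shifts toward the side with more gas moles — to the right.
Dilution lowers every aqueous concentration by the same factor. Δn_aq = 0 − 2 = -2, so the system shifts toward the side with more dissolved moles — to the left.
The individual effects push in opposite directions; without quantitative information the net direction cannot be determined.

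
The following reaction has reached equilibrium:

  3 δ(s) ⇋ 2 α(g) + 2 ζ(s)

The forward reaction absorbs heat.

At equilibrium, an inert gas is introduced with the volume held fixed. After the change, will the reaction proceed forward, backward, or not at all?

At constant volume, adding an inert gas leaves every reacting species' partial pressure unchanged, so Q is unchanged — no shift from this change.

no shift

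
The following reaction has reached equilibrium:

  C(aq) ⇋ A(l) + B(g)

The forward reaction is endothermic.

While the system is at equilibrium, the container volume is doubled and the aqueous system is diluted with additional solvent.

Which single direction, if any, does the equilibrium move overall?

cannot be determined

Gas moles: reactants 0, products 1 (Δn_gas = +1). Expansion shifts the system toward the side with more moles of gas — to the right.
Dilution lowers every aqueous concentration by the same factor. Δn_aq = 0 − 1 = -1, so the system shifts toward the side with more dissolved moles — to the left.
The individual effects push in opposite directions; without quantitative information the net direction cannot be determined.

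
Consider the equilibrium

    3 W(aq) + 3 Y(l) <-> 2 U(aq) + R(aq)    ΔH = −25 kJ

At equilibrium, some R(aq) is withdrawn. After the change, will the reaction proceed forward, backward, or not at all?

Removing R (aq), a product, drives the reaction to the right.

right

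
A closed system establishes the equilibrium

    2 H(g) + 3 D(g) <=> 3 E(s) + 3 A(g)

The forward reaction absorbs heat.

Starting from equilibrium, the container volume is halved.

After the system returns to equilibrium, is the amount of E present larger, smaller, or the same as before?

increases

Gas moles: reactants 5, products 3 (Δn_gas = -2). Compression shifts the system toward the side with fewer moles of gas — to the right.
The net shift is to the right. E is a product, so its amount increases.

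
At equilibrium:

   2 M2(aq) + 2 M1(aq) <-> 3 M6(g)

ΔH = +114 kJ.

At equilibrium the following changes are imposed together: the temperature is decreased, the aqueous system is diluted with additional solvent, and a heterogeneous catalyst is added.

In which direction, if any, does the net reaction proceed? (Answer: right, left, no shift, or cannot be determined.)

The forward reaction is endothermic. Lowering T favours the exothermic direction — shift to the left.
Dilution lowers every aqueous concentration by the same factor. Δn_aq = 0 − 4 = -4, so the system shifts toward the side with more dissolved moles — to the left.
A catalyst speeds both forward and reverse rates equally; it changes neither Q nor K — no shift from this change.
Only the nonzero effect(s) matter; the net shift is to the left.

left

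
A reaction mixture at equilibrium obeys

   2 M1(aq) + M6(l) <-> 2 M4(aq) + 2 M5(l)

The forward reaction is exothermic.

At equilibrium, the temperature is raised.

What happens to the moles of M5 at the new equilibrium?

The forward reaction is exothermic. Raising T favours the endothermic direction — shift to the left.
The net shift is to the left. M5 is a product, so its amount decreases.

decreases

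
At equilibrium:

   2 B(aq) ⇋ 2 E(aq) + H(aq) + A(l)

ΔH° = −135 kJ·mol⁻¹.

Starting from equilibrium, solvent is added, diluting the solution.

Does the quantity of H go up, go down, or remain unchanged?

Dilution lowers every aqueous concentration by the same factor. Δn_aq = 3 − 2 = +1, so the system shifts toward the side with more dissolved moles — to the right.
The net shift is to the right. H is a product, so its amount increases.

increases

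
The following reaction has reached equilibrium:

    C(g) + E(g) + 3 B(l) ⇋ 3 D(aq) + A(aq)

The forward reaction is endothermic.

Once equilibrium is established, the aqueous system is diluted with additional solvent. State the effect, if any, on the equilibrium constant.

The equilibrium constant depends only on temperature. This perturbation may move the position of equilibrium, but since T is unchanged, K itself is unchanged.

unchanged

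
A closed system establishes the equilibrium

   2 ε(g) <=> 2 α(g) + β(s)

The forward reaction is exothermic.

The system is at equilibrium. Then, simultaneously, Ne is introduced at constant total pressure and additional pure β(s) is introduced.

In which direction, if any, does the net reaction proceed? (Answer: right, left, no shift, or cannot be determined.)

Adding inert gas at constant total pressure expands the volume, scaling every reacting partial pressure by the same factor. Δn_gas = 2 − 2 = 0, so Q is unchanged — no shift.
β is a pure solid; its activity is 1 regardless of amount, so Q is unaffected — no shift from this change.
None of the changes alters Q relative to K, so there is no net shift.

no shift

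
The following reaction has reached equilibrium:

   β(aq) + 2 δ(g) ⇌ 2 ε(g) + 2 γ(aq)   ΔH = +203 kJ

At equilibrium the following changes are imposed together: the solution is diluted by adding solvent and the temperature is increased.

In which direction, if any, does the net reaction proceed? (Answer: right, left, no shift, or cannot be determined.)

right

Dilution lowers every aqueous concentration by the same factor. Δn_aq = 2 − 1 = +1, so the system shifts toward the side with more dissolved moles — to the right.
The forward reaction is endothermic. Raising T favours the endothermic direction — shift to the right.
All effects act in the same direction — net shift to the right.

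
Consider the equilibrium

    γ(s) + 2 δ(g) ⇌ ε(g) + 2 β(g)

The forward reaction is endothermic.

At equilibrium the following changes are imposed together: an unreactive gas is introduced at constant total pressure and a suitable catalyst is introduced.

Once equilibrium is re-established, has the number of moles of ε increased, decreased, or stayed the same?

increases

Adding inert gas at constant total pressure expands the volume and lowers every reacting partial pressure. With Δn_gas = 3 − 2 = +1, Q moves away from K toward the side with fewer gas moles, so the system shifts toward the side with more gas moles — to the right.
A catalyst speeds both forward and reverse rates equally; it changes neither Q nor K — no shift from this change.
The net shift is to the right. ε is a product, so its amount increases.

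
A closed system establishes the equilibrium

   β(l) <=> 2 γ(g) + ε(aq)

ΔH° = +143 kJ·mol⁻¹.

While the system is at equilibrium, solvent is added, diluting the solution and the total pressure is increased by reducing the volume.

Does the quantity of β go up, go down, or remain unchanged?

cannot be determined

Dilution lowers every aqueous concentration by the same factor. Δn_aq = 1 − 0 = +1, so the system shifts toward the side with more dissolved moles — to the right.
Gas moles: reactants 0, products 2 (Δn_gas = +2). Compression shifts the system toward the side with fewer moles of gas — to the left.
The two effects oppose each other, so the net shift — and hence the change in β — cannot be determined from the given information.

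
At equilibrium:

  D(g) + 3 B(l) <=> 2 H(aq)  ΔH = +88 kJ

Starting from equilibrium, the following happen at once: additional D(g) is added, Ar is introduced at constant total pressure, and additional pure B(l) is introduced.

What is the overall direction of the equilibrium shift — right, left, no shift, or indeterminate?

cannot be determined

Adding D (g), a reactant, drives the reaction to the right.
Adding inert gas at constant total pressure expands the volume and lowers every reacting partial pressure. With Δn_gas = 0 − 1 = -1, Q moves away from K toward the side with fewer gas moles, so the system shifts toward the side with more gas moles — to the left.
B is a pure liquid; its activity is 1 regardless of amount, so Q is unaffected — no shift from this change.
The individual effects push in opposite directions; without quantitative information the net direction cannot be determined.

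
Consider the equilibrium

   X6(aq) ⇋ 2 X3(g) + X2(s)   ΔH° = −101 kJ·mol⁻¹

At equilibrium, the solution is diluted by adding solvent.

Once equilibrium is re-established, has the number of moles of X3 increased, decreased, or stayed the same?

decreases

Dilution lowers every aqueous concentration by the same factor. Δn_aq = 0 − 1 = -1, so the system shifts toward the side with more dissolved moles — to the left.
The net shift is to the left. X3 is a product, so its amount decreases.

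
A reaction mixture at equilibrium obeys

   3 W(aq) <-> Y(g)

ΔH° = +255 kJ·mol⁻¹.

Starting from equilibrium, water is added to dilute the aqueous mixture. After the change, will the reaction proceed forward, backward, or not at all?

left

Dilution lowers every aqueous concentration by the same factor. Δn_aq = 0 − 3 = -3, so the system shifts toward the side with more dissolved moles — to the left.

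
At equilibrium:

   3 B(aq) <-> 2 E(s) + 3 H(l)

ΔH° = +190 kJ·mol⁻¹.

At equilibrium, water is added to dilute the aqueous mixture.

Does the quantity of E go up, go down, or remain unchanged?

decreases

Dilution lowers every aqueous concentration by the same factor. Δn_aq = 0 − 3 = -3, so the system shifts toward the side with more dissolved moles — to the left.
The net shift is to the left. E is a product, so its amount decreases.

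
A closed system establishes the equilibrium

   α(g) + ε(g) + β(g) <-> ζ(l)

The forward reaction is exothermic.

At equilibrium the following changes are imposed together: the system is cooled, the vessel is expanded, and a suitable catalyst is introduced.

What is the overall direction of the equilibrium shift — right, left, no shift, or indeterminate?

cannot be determined

The forward reaction is exothermic. Lowering T favours the exothermic direction — shift to the right.
Gas moles: reactants 3, products 0 (Δn_gas = -3). Expansion shifts the system toward the side with more moles of gas — to the left.
A catalyst speeds both forward and reverse rates equally; it changes neither Q nor K — no shift from this change.
The individual effects push in opposite directions; without quantitative information the net direction cannot be determined.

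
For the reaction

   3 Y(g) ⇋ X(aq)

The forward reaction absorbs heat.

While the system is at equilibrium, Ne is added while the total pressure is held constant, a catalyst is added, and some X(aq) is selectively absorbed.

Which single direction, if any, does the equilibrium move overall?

cannot be determined

Adding inert gas at constant total pressure expands the volume and lowers every reacting partial pressure. With Δn_gas = 0 − 3 = -3, Q moves away from K toward the side with fewer gas moles, so the system shifts toward the side with more gas moles — to the left.
A catalyst speeds both forward and reverse rates equally; it changes neither Q nor K — no shift from this change.
Removing X (aq), a product, drives the reaction to the right.
The individual effects push in opposite directions; without quantitative information the net direction cannot be determined.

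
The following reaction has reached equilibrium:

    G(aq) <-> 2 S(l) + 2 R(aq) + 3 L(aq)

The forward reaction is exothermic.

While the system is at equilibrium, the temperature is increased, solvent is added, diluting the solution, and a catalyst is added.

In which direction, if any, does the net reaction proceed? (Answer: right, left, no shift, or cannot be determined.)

cannot be determined

The forward reaction is exothermic. Raising T favours the endothermic direction — shift to the left.
Dilution lowers every aqueous concentration by the same factor. Δn_aq = 5 − 1 = +4, so the system shifts toward the side with more dissolved moles — to the right.
A catalyst speeds both forward and reverse rates equally; it changes neither Q nor K — no shift from this change.
The individual effects push in opposite directions; without quantitative information the net direction cannot be determined.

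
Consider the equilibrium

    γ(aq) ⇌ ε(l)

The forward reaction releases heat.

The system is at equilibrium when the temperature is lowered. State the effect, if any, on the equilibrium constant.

increases

K depends on temperature via the van 't Hoff relation. The forward reaction is exothermic, so lowering T increases K.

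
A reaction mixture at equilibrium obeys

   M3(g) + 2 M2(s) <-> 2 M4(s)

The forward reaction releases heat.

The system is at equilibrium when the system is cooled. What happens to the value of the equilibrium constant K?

K depends on temperature via the van 't Hoff relation. The forward reaction is exothermic, so lowering T increases K.

increases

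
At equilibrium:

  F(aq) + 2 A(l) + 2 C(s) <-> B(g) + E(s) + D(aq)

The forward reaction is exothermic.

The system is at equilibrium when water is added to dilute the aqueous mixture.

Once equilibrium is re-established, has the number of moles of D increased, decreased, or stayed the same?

Dilution scales every aqueous concentration by the same factor. Δn_aq = 1 − 1 = 0, so Q is unchanged — no shift.
No net shift occurs, so the amount of D is unchanged.

unchanged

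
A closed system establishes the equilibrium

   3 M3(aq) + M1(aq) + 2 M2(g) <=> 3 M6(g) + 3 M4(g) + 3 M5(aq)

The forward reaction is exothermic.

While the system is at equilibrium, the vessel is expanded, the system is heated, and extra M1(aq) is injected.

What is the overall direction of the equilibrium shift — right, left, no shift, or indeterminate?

Gas moles: reactants 2, products 6 (Δn_gas = +4). Expansion shifts the system toward the side with more moles of gas — to the right.
The forward reaction is exothermic. Raising T favours the endothermic direction — shift to the left.
Adding M1 (aq), a reactant, drives the reaction to the right.
The individual effects push in opposite directions; without quantitative information the net direction cannot be determined.

cannot be determined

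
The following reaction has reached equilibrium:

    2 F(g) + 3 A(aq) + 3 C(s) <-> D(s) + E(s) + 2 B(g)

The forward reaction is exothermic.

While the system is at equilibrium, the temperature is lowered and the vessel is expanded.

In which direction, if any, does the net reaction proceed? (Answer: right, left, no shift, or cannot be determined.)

right

The forward reaction is exothermic. Lowering T favours the exothermic direction — shift to the right.
Gas moles: reactants 2, products 2. Δn_gas = 0, so a volume change leaves Q equal to K — no shift from this change.
Only the nonzero effect(s) matter; the net shift is to the right.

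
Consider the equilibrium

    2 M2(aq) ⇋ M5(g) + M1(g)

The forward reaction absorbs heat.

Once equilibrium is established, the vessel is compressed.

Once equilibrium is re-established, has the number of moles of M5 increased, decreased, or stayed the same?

Gas moles: reactants 0, products 2 (Δn_gas = +2). Compression shifts the system toward the side with fewer moles of gas — to the left.
The net shift is to the left. M5 is a product, so its amount decreases.

decreases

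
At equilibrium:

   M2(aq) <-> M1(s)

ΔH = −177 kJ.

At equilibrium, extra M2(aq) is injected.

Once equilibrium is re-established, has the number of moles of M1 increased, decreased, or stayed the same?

increases

Adding M2 (aq), a reactant, drives the reaction to the right.
The net shift is to the right. M1 is a product, so its amount increases.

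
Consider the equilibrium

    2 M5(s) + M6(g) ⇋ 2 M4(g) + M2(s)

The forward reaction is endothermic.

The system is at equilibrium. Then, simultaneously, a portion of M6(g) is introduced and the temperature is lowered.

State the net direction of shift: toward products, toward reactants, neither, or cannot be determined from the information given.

Adding M6 (g), a reactant, drives the reaction to the right.
The forward reaction is endothermic. Lowering T favours the exothermic direction — shift to the left.
The individual effects push in opposite directions; without quantitative information the net direction cannot be determined.

cannot be determined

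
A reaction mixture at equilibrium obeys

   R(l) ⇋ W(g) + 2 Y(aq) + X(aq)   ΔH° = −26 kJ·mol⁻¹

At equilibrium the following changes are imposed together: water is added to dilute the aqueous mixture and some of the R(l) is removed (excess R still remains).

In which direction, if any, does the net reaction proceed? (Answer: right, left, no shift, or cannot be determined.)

Dilution lowers every aqueous concentration by the same factor. Δn_aq = 3 − 0 = +3, so the system shifts toward the side with more dissolved moles — to the right.
R is a pure liquid; its activity is 1 regardless of amount, so Q is unaffected — no shift from this change.
Only the nonzero effect(s) matter; the net shift is to the right.

right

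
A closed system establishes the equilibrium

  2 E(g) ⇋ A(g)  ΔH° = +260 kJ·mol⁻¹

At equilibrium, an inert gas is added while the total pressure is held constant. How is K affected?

The equilibrium constant depends only on temperature. This perturbation may move the position of equilibrium, but since T is unchanged, K itself is unchanged.

unchanged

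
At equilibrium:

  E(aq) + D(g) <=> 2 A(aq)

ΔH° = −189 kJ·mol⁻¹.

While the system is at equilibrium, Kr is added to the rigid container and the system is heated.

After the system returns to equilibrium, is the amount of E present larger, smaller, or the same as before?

increases

At constant volume, adding an inert gas leaves every reacting species' partial pressure unchanged, so Q is unchanged — no shift from this change.
The forward reaction is exothermic. Raising T favours the endothermic direction — shift to the left.
The net shift is to the left. E is a reactant, so its amount increases.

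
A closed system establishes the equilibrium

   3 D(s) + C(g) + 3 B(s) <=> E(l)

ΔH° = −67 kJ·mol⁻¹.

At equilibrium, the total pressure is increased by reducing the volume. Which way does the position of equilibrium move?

Gas moles: reactants 1, products 0 (Δn_gas = -1). Compression shifts the system toward the side with fewer moles of gas — to the right.

right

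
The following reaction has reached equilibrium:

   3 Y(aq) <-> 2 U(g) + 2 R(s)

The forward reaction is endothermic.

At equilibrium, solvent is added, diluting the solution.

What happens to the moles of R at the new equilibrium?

decreases

Dilution lowers every aqueous concentration by the same factor. Δn_aq = 0 − 3 = -3, so the system shifts toward the side with more dissolved moles — to the left.
The net shift is to the left. R is a product, so its amount decreases.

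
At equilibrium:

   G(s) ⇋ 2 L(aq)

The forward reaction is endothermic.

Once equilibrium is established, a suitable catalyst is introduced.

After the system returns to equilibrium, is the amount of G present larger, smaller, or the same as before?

unchanged

A catalyst speeds both forward and reverse rates equally; it changes neither Q nor K — no shift from this change.
No net shift occurs, so the amount of G is unchanged.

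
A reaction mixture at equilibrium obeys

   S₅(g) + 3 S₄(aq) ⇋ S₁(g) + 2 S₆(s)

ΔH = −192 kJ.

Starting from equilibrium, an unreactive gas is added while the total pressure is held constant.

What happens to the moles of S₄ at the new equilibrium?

unchanged

Adding inert gas at constant total pressure expands the volume, scaling every reacting partial pressure by the same factor. Δn_gas = 1 − 1 = 0, so Q is unchanged — no shift.
No net shift occurs, so the amount of S₄ is unchanged.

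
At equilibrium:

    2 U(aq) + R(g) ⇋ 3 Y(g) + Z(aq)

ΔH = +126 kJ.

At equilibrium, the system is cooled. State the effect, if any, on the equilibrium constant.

decreases

K depends on temperature via the van 't Hoff relation. The forward reaction is endothermic, so lowering T decreases K.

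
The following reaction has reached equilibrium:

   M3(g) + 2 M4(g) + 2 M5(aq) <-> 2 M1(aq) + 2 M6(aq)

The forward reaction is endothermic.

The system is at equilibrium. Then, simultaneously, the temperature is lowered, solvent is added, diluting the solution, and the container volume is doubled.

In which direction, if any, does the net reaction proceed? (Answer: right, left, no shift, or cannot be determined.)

cannot be determined

The forward reaction is endothermic. Lowering T favours the exothermic direction — shift to the left.
Dilution lowers every aqueous concentration by the same factor. Δn_aq = 4 − 2 = +2, so the system shifts toward the side with more dissolved moles — to the right.
Gas moles: reactants 3, products 0 (Δn_gas = -3). Expansion shifts the system toward the side with more moles of gas — to the left.
The individual effects push in opposite directions; without quantitative information the net direction cannot be determined.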